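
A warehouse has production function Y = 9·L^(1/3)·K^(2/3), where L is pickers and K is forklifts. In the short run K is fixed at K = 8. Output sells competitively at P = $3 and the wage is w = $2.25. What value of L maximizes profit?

With K = 8, MP_L = (1/3)·9·L^(-2/3)·8^(2/3) = 12·L^(-2/3).
Profit maximization for a price taker requires P·MP_L = w: 3·12·L^(-2/3) = 2.25.
So L^(-2/3) = 0.0625, which gives L = 64.

L* = 64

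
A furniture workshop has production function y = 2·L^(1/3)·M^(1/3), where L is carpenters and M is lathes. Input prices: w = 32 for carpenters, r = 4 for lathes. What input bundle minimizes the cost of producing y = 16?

Cost minimization requires the marginal rate of technical substitution to equal the input-price ratio: MP_L/MP_M = w/r.
Here MP_L/MP_M = (1/3)·(M/L)/(1/3) = (M/L). Setting this equal to 32/4 = 8 gives M = 8L.
Substituting into y = 16: 2·L^(1/3)·(8L)^(1/3) = 16.
Solving, L = 8 and M = 64.

L* = 8, M* = 64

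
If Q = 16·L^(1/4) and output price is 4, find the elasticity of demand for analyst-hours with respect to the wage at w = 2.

ε = -4/3

MP_L = (1/4)·16·L^(-3/4), so P·MP_L = w gives 16·L^(-3/4) = w.
Solving, L(w) = (16/w)^(4/3). This is a constant-elasticity form: L ∝ w^(−4/3), so ε = −4/3.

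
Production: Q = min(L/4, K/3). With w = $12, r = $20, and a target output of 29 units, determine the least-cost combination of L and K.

With a fixed-proportions technology, the cost-minimizing bundle uses no slack in either input: L/4 = K/3 = Q.
So L = 4·29 = 116 and K = 3·29 = 87.

L* = 116, K* = 87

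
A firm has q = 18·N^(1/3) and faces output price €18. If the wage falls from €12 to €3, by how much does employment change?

From P·MP_N = w with MP_N = 6·N^(-2/3), the labor demand is N(w) = (108/w)^(3/2).
At w = 12: N = 27. At w = 3: N = 216.
ΔN = 216 − 27 = 189.

ΔN = 189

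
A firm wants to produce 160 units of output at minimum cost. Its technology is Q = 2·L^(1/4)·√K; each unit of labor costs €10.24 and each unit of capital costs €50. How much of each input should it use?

Cost minimization requires the marginal rate of technical substitution to equal the input-price ratio: MP_L/MP_K = w/r.
Here MP_L/MP_K = (1/4)·(K/L)/(1/2) = 0.5·(K/L). Setting this equal to 10.24/50 = 0.2048 gives K = 0.4096L.
Substituting into Q = 160: 2·L^(1/4)·(0.4096L)^(1/2) = 160.
Solving, L = 625 and K = 256.

L* = 625, K* = 256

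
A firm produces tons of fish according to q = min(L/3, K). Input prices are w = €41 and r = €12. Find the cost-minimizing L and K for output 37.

With a fixed-proportions technology, the cost-minimizing bundle uses no slack in either input: L/3 = K = q.
So L = 3·37 = 111 and K = 37.

L* = 111, K* = 37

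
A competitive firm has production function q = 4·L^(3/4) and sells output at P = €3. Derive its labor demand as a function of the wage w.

L(w) = 6561/w^(4)

MP_L = (3/4)·4·L^(-1/4) = 3·L^(-1/4).
Setting P·MP_L = w: 9·L^(-1/4) = w.
Solving for L: L^(-1/4) = w/9, so L = (9/w)^(4).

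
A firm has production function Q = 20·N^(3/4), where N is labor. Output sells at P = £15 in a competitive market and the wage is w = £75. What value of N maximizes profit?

N* = 81

MP_N = (3/4)·20·N^(-1/4) = 15·N^(-1/4).
Profit maximization for a price taker requires P·MP_N = w: 15·15·N^(-1/4) = 75.
So N^(-1/4) = 1/3, which gives N = 81.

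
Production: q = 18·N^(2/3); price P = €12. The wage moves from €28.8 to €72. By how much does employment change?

ΔN = -117

From P·MP_N = w with MP_N = 12·N^(-1/3), the labor demand is N(w) = (144/w)^(3).
At w = 28.8: N = 125. At w = 72: N = 8.
ΔN = 8 − 125 = -117.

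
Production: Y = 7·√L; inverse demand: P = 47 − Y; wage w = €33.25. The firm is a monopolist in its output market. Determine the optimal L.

Marginal revenue from the inverse demand is MR = 47 − 2Y.
The marginal product is MP_L = 3.5·L^(-1/2).
A monopolist hires until marginal revenue product equals the wage: MR·MP_L = w.
At L, Y = 7·√L. Substituting and solving: (47 − 14·√L)·3.5·L^(-1/2) = 33.25 gives L = 4.

L* = 4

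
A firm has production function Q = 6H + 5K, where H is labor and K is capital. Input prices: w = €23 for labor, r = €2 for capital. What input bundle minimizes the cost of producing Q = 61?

The inputs are perfect substitutes, so the firm uses whichever has the lower cost per unit of output.
Cost per unit of output via H is w/6 = 23/6; via K it is r/5 = 0.4. K is cheaper.
Producing Q = 61 with K alone: H = 0, K = 12.2.

H* = 0, K* = 12.2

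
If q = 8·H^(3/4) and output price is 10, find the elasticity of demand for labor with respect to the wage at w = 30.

ε = -4

MP_H = (3/4)·8·H^(-1/4), so P·MP_H = w gives 60·H^(-1/4) = w.
Solving, H(w) = (60/w)^(4). This is a constant-elasticity form: H ∝ w^(−4), so ε = −4.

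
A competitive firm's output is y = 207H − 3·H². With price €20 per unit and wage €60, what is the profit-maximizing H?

The marginal product of H is MP_H = 207 − 6H.
A price-taking firm hires until the value of the marginal product equals the wage: P·MP_H = w, so 20·(207 − 6H) = 60.
Then 207 − 6H = 3, giving H = 34.

H* = 34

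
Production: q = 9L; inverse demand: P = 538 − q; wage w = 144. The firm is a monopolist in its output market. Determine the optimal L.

Marginal revenue from the inverse demand is MR = 538 − 2q.
The marginal product is MP_L = 9.
A monopolist hires until marginal revenue product equals the wage: MR·MP_L = w.
(538 − 18L)·9 = 144, so L = 29.

L* = 29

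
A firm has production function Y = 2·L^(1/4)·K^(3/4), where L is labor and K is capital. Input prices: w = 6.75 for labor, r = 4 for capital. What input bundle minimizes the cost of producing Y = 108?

L* = 16, K* = 81

Cost minimization requires the marginal rate of technical substitution to equal the input-price ratio: MP_L/MP_K = w/r.
Here MP_L/MP_K = (1/4)·(K/L)/(3/4) = (1/3)·(K/L). Setting this equal to 6.75/4 = 1.6875 gives K = 5.0625L.
Substituting into Y = 108: 2·L^(1/4)·(5.0625L)^(3/4) = 108.
Solving, L = 16 and K = 81.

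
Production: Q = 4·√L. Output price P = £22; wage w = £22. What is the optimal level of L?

MP_L = (1/2)·4·L^(-1/2) = 2·L^(-1/2).
Profit maximization for a price taker requires P·MP_L = w: 22·2·L^(-1/2) = 22.
So L^(-1/2) = 0.5, which gives L = 4.

L* = 4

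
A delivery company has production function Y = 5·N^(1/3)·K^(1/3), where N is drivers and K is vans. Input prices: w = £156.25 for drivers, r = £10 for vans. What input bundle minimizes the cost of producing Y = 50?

Cost minimization requires the marginal rate of technical substitution to equal the input-price ratio: MP_N/MP_K = w/r.
Here MP_N/MP_K = (1/3)·(K/N)/(1/3) = (K/N). Setting this equal to 156.25/10 = 15.625 gives K = 15.625N.
Substituting into Y = 50: 5·N^(1/3)·(15.625N)^(1/3) = 50.
Solving, N = 8 and K = 125.

N* = 8, K* = 125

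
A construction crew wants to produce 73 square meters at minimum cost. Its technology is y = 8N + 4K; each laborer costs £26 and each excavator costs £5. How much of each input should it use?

The inputs are perfect substitutes, so the firm uses whichever has the lower cost per unit of output.
Cost per unit of output via N is w/8 = 3.25; via K it is r/4 = 1.25. K is cheaper.
Producing y = 73 with K alone: N = 0, K = 18.25.

N* = 0, K* = 18.25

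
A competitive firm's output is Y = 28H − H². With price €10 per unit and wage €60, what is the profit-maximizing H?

The marginal product of H is MP_H = 28 − 2H.
A price-taking firm hires until the value of the marginal product equals the wage: P·MP_H = w, so 10·(28 − 2H) = 60.
Then 28 − 2H = 6, giving H = 11.

H* = 11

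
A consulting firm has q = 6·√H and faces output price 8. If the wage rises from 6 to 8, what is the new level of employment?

H* = 9

From P·MP_H = w with MP_H = 3·H^(-1/2), the labor demand is H(w) = (24/w)^(2).
At w = 6: H = 16. At w = 8: H = 9.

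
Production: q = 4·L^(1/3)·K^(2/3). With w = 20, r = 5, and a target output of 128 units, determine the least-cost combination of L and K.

Cost minimization requires the marginal rate of technical substitution to equal the input-price ratio: MP_L/MP_K = w/r.
Here MP_L/MP_K = (1/3)·(K/L)/(2/3) = 0.5·(K/L). Setting this equal to 20/5 = 4 gives K = 8L.
Substituting into q = 128: 4·L^(1/3)·(8L)^(2/3) = 128.
Solving, L = 8 and K = 64.

L* = 8, K* = 64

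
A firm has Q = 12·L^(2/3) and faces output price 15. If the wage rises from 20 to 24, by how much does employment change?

ΔL = -91

From P·MP_L = w with MP_L = 8·L^(-1/3), the labor demand is L(w) = (120/w)^(3).
At w = 20: L = 216. At w = 24: L = 125.
ΔL = 125 − 216 = -91.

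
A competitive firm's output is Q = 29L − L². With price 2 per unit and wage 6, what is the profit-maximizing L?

The marginal product of L is MP_L = 29 − 2L.
A price-taking firm hires until the value of the marginal product equals the wage: P·MP_L = w, so 2·(29 − 2L) = 6.
Then 29 − 2L = 3, giving L = 13.

L* = 13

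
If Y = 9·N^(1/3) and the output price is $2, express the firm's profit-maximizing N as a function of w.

MP_N = (1/3)·9·N^(-2/3) = 3·N^(-2/3).
Setting P·MP_N = w: 6·N^(-2/3) = w.
Solving for N: N^(-2/3) = w/6, so N = (6/w)^(3/2).

N(w) = (6/w)^(3/2)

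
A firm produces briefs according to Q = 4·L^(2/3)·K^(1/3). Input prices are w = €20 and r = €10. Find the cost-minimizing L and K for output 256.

L* = 64, K* = 64

Cost minimization requires the marginal rate of technical substitution to equal the input-price ratio: MP_L/MP_K = w/r.
Here MP_L/MP_K = (2/3)·(K/L)/(1/3) = 2·(K/L). Setting this equal to 20/10 = 2 gives K = L.
Substituting into Q = 256: 4·L^(2/3)·(L)^(1/3) = 256.
Solving, L = 64 and K = 64.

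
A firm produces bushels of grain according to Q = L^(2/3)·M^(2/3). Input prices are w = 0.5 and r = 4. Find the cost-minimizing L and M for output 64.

L* = 64, M* = 8

Cost minimization requires the marginal rate of technical substitution to equal the input-price ratio: MP_L/MP_M = w/r.
Here MP_L/MP_M = (2/3)·(M/L)/(2/3) = (M/L). Setting this equal to 0.5/4 = 0.125 gives M = 0.125L.
Substituting into Q = 64: L^(2/3)·(0.125L)^(2/3) = 64.
Solving, L = 64 and M = 8.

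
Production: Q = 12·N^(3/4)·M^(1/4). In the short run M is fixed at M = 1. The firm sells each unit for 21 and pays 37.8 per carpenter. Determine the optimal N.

With M = 1, MP_N = (3/4)·12·N^(-1/4)·1^(1/4) = 9·N^(-1/4).
Profit maximization for a price taker requires P·MP_N = w: 21·9·N^(-1/4) = 37.8.
So N^(-1/4) = 0.2, which gives N = 625.

N* = 625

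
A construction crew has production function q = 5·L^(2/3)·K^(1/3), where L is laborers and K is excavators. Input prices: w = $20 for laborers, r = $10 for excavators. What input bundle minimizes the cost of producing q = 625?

L* = 125, K* = 125

Cost minimization requires the marginal rate of technical substitution to equal the input-price ratio: MP_L/MP_K = w/r.
Here MP_L/MP_K = (2/3)·(K/L)/(1/3) = 2·(K/L). Setting this equal to 20/10 = 2 gives K = L.
Substituting into q = 625: 5·L^(2/3)·(L)^(1/3) = 625.
Solving, L = 125 and K = 125.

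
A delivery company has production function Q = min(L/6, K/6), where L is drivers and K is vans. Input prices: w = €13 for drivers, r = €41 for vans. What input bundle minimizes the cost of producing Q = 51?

With a fixed-proportions technology, the cost-minimizing bundle uses no slack in either input: L/6 = K/6 = Q.
So L = 6·51 = 306 and K = 6·51 = 306.

L* = 306, K* = 306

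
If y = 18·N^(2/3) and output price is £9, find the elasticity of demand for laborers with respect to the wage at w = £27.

ε = -3

MP_N = (2/3)·18·N^(-1/3), so P·MP_N = w gives 108·N^(-1/3) = w.
Solving, N(w) = (108/w)^(3). This is a constant-elasticity form: N ∝ w^(−3), so ε = −3.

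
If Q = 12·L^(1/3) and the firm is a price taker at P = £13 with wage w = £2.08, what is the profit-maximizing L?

MP_L = (1/3)·12·L^(-2/3) = 4·L^(-2/3).
Profit maximization for a price taker requires P·MP_L = w: 13·4·L^(-2/3) = 2.08.
So L^(-2/3) = 0.04, which gives L = 125.

L* = 125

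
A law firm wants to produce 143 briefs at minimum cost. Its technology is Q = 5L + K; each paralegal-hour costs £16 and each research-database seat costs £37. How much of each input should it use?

The inputs are perfect substitutes, so the firm uses whichever has the lower cost per unit of output.
Cost per unit of output via L is 3.2; via K it is 37. L is cheaper.
Producing Q = 143 with L alone: L = 28.6, K = 0.

L* = 28.6, K* = 0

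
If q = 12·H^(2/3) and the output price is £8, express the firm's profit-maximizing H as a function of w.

MP_H = (2/3)·12·H^(-1/3) = 8·H^(-1/3).
Setting P·MP_H = w: 64·H^(-1/3) = w.
Solving for H: H^(-1/3) = w/64, so H = (64/w)^(3).

H(w) = 262144/w³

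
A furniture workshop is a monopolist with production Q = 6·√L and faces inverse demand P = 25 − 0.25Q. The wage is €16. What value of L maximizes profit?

L* = 9

Marginal revenue from the inverse demand is MR = 25 − 0.5Q.
The marginal product is MP_L = 3·L^(-1/2).
A monopolist hires until marginal revenue product equals the wage: MR·MP_L = w.
At L, Q = 6·√L. Substituting and solving: (25 − 3·√L)·3·L^(-1/2) = 16 gives L = 9.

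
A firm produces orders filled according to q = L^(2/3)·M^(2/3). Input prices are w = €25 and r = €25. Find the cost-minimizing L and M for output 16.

Cost minimization requires the marginal rate of technical substitution to equal the input-price ratio: MP_L/MP_M = w/r.
Here MP_L/MP_M = (2/3)·(M/L)/(2/3) = (M/L). Setting this equal to 25/25 = 1 gives M = L.
Substituting into q = 16: L^(2/3)·(L)^(2/3) = 16.
Solving, L = 8 and M = 8.

L* = 8, M* = 8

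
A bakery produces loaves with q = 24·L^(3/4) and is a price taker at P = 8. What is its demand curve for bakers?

MP_L = (3/4)·24·L^(-1/4) = 18·L^(-1/4).
Setting P·MP_L = w: 144·L^(-1/4) = w.
Solving for L: L^(-1/4) = w/144, so L = (144/w)^(4).

L(w) = (144/w)^(4)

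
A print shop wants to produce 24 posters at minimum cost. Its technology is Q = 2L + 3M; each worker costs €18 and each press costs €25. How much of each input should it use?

The inputs are perfect substitutes, so the firm uses whichever has the lower cost per unit of output.
Cost per unit of output via L is w/2 = 9; via M it is r/3 = 25/3. M is cheaper.
Producing Q = 24 with M alone: L = 0, M = 8.

L* = 0, M* = 8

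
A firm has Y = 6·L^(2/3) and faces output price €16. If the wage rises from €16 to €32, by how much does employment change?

From P·MP_L = w with MP_L = 4·L^(-1/3), the labor demand is L(w) = (64/w)^(3).
At w = 16: L = 64. At w = 32: L = 8.
ΔL = 8 − 64 = -56.

ΔL = -56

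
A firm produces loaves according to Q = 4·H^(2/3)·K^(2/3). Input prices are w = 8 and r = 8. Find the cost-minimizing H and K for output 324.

Cost minimization requires the marginal rate of technical substitution to equal the input-price ratio: MP_H/MP_K = w/r.
Here MP_H/MP_K = (2/3)·(K/H)/(2/3) = (K/H). Setting this equal to 8/8 = 1 gives K = H.
Substituting into Q = 324: 4·H^(2/3)·(H)^(2/3) = 324.
Solving, H = 27 and K = 27.

H* = 27, K* = 27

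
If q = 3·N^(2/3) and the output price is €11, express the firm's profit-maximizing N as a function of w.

MP_N = (2/3)·3·N^(-1/3) = 2·N^(-1/3).
Setting P·MP_N = w: 22·N^(-1/3) = w.
Solving for N: N^(-1/3) = w/22, so N = (22/w)^(3).

N(w) = 10648/w³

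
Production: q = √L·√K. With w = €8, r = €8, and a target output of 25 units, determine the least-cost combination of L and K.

Cost minimization requires the marginal rate of technical substitution to equal the input-price ratio: MP_L/MP_K = w/r.
Here MP_L/MP_K = (1/2)·(K/L)/(1/2) = (K/L). Setting this equal to 8/8 = 1 gives K = L.
Substituting into q = 25: L^(1/2)·(L)^(1/2) = 25.
Solving, L = 25 and K = 25.

L* = 25, K* = 25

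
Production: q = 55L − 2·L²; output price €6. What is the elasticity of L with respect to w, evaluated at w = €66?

From P·MP_L = w with MP_L = 55 − 4L, labor demand is L(w) = (55 − w/6)/4.
dL/dw = −1/(24) = -1/24.
At w = 66, L = 11, so ε = (dL/dw)·(w/L) = (-1/24)·(66/11) = -0.25.

ε = -0.25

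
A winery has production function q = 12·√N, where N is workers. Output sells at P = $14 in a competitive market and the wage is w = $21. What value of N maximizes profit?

MP_N = (1/2)·12·N^(-1/2) = 6·N^(-1/2).
Profit maximization for a price taker requires P·MP_N = w: 14·6·N^(-1/2) = 21.
So N^(-1/2) = 0.25, which gives N = 16.

N* = 16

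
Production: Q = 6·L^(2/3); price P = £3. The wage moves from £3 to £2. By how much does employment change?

ΔL = 152

From P·MP_L = w with MP_L = 4·L^(-1/3), the labor demand is L(w) = (12/w)^(3).
At w = 3: L = 64. At w = 2: L = 216.
ΔL = 216 − 64 = 152.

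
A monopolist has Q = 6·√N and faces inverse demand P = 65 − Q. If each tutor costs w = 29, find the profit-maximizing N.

Marginal revenue from the inverse demand is MR = 65 − 2Q.
The marginal product is MP_N = 3·N^(-1/2).
A monopolist hires until marginal revenue product equals the wage: MR·MP_N = w.
At N, Q = 6·√N. Substituting and solving: (65 − 12·√N)·3·N^(-1/2) = 29 gives N = 9.

N* = 9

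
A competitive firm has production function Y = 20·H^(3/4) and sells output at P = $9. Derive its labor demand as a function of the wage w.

MP_H = (3/4)·20·H^(-1/4) = 15·H^(-1/4).
Setting P·MP_H = w: 135·H^(-1/4) = w.
Solving for H: H^(-1/4) = w/135, so H = (135/w)^(4).

H(w) = (135/w)^(4)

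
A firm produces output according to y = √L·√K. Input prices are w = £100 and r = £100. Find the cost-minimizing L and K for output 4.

Cost minimization requires the marginal rate of technical substitution to equal the input-price ratio: MP_L/MP_K = w/r.
Here MP_L/MP_K = (1/2)·(K/L)/(1/2) = (K/L). Setting this equal to 100/100 = 1 gives K = L.
Substituting into y = 4: L^(1/2)·(L)^(1/2) = 4.
Solving, L = 4 and K = 4.

L* = 4, K* = 4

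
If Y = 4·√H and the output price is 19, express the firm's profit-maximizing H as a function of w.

H(w) = 1444/w²

MP_H = (1/2)·4·H^(-1/2) = 2·H^(-1/2).
Setting P·MP_H = w: 38·H^(-1/2) = w.
Solving for H: H^(-1/2) = w/38, so H = (38/w)^(2).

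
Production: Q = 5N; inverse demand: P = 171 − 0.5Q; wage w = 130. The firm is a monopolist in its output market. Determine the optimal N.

Marginal revenue from the inverse demand is MR = 171 − Q.
The marginal product is MP_N = 5.
A monopolist hires until marginal revenue product equals the wage: MR·MP_N = w.
(171 − 5N)·5 = 130, so N = 29.

N* = 29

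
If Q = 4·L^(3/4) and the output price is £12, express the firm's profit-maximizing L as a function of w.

L(w) = 1679616/w^(4)

MP_L = (3/4)·4·L^(-1/4) = 3·L^(-1/4).
Setting P·MP_L = w: 36·L^(-1/4) = w.
Solving for L: L^(-1/4) = w/36, so L = (36/w)^(4).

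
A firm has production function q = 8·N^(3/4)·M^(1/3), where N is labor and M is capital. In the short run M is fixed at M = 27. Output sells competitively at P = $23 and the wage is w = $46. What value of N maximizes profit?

N* = 6561

With M = 27, MP_N = (3/4)·8·N^(-1/4)·27^(1/3) = 18·N^(-1/4).
Profit maximization for a price taker requires P·MP_N = w: 23·18·N^(-1/4) = 46.
So N^(-1/4) = 1/9, which gives N = 6561.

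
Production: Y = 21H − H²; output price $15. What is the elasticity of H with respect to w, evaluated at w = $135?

From P·MP_H = w with MP_H = 21 − 2H, labor demand is H(w) = (21 − w/15)/2.
dH/dw = −1/(30) = -1/30.
At w = 135, H = 6, so ε = (dH/dw)·(w/H) = (-1/30)·(135/6) = -0.75.

ε = -0.75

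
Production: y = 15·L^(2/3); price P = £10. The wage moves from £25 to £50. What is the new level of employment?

L* = 8

From P·MP_L = w with MP_L = 10·L^(-1/3), the labor demand is L(w) = (100/w)^(3).
At w = 25: L = 64. At w = 50: L = 8.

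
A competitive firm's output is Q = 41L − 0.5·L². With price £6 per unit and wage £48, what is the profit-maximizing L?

The marginal product of L is MP_L = 41 − L.
A price-taking firm hires until the value of the marginal product equals the wage: P·MP_L = w, so 6·(41 − L) = 48.
Then 41 − L = 8, giving L = 33.

L* = 33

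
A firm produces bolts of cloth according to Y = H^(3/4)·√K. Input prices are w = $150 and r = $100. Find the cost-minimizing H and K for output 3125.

H* = 625, K* = 625

Cost minimization requires the marginal rate of technical substitution to equal the input-price ratio: MP_H/MP_K = w/r.
Here MP_H/MP_K = (3/4)·(K/H)/(1/2) = 1.5·(K/H). Setting this equal to 150/100 = 1.5 gives K = H.
Substituting into Y = 3125: H^(3/4)·(H)^(1/2) = 3125.
Solving, H = 625 and K = 625.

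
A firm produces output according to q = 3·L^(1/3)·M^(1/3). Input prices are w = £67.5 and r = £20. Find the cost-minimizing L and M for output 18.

Cost minimization requires the marginal rate of technical substitution to equal the input-price ratio: MP_L/MP_M = w/r.
Here MP_L/MP_M = (1/3)·(M/L)/(1/3) = (M/L). Setting this equal to 67.5/20 = 3.375 gives M = 3.375L.
Substituting into q = 18: 3·L^(1/3)·(3.375L)^(1/3) = 18.
Solving, L = 8 and M = 27.

L* = 8, M* = 27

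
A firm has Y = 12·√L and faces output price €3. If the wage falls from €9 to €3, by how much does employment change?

ΔL = 32

From P·MP_L = w with MP_L = 6·L^(-1/2), the labor demand is L(w) = (18/w)^(2).
At w = 9: L = 4. At w = 3: L = 36.
ΔL = 36 − 4 = 32.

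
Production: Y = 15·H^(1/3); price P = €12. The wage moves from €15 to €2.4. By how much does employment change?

ΔH = 117

From P·MP_H = w with MP_H = 5·H^(-2/3), the labor demand is H(w) = (60/w)^(3/2).
At w = 15: H = 8. At w = 2.4: H = 125.
ΔH = 125 − 8 = 117.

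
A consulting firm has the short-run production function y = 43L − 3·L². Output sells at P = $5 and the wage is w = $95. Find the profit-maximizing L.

L* = 4

The marginal product of L is MP_L = 43 − 6L.
A price-taking firm hires until the value of the marginal product equals the wage: P·MP_L = w, so 5·(43 − 6L) = 95.
Then 43 − 6L = 19, giving L = 4.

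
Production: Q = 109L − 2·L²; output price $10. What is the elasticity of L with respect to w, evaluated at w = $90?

ε = -0.09

From P·MP_L = w with MP_L = 109 − 4L, labor demand is L(w) = (109 − w/10)/4.
dL/dw = −1/(40) = -0.025.
At w = 90, L = 25, so ε = (dL/dw)·(w/L) = (-0.025)·(90/25) = -0.09.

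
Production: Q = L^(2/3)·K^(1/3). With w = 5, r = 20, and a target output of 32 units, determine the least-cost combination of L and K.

L* = 64, K* = 8

Cost minimization requires the marginal rate of technical substitution to equal the input-price ratio: MP_L/MP_K = w/r.
Here MP_L/MP_K = (2/3)·(K/L)/(1/3) = 2·(K/L). Setting this equal to 5/20 = 0.25 gives K = 0.125L.
Substituting into Q = 32: L^(2/3)·(0.125L)^(1/3) = 32.
Solving, L = 64 and K = 8.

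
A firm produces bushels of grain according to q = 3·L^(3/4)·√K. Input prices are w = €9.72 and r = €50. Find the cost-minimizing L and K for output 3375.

Cost minimization requires the marginal rate of technical substitution to equal the input-price ratio: MP_L/MP_K = w/r.
Here MP_L/MP_K = (3/4)·(K/L)/(1/2) = 1.5·(K/L). Setting this equal to 9.72/50 = 0.1944 gives K = 0.1296L.
Substituting into q = 3375: 3·L^(3/4)·(0.1296L)^(1/2) = 3375.
Solving, L = 625 and K = 81.

L* = 625, K* = 81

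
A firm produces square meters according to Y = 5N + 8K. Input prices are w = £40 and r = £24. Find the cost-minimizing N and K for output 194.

N* = 0, K* = 24.25

The inputs are perfect substitutes, so the firm uses whichever has the lower cost per unit of output.
Cost per unit of output via N is w/5 = 8; via K it is r/8 = 3. K is cheaper.
Producing Y = 194 with K alone: N = 0, K = 24.25.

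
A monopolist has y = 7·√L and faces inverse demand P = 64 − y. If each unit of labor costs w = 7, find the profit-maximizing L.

L* = 16

Marginal revenue from the inverse demand is MR = 64 − 2y.
The marginal product is MP_L = 3.5·L^(-1/2).
A monopolist hires until marginal revenue product equals the wage: MR·MP_L = w.
At L, y = 7·√L. Substituting and solving: (64 − 14·√L)·3.5·L^(-1/2) = 7 gives L = 16.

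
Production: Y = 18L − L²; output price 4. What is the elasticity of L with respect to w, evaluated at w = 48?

From P·MP_L = w with MP_L = 18 − 2L, labor demand is L(w) = (18 − w/4)/2.
dL/dw = −1/(8) = -0.125.
At w = 48, L = 3, so ε = (dL/dw)·(w/L) = (-0.125)·(48/3) = -2.

ε = -2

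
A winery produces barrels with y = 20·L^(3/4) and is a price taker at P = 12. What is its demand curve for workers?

MP_L = (3/4)·20·L^(-1/4) = 15·L^(-1/4).
Setting P·MP_L = w: 180·L^(-1/4) = w.
Solving for L: L^(-1/4) = w/180, so L = (180/w)^(4).

L(w) = (180/w)^(4)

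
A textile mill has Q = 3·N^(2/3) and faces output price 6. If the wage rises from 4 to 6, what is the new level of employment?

N* = 8

From P·MP_N = w with MP_N = 2·N^(-1/3), the labor demand is N(w) = (12/w)^(3).
At w = 4: N = 27. At w = 6: N = 8.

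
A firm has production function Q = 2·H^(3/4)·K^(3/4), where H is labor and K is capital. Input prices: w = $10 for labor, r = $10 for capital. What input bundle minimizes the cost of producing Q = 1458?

Cost minimization requires the marginal rate of technical substitution to equal the input-price ratio: MP_H/MP_K = w/r.
Here MP_H/MP_K = (3/4)·(K/H)/(3/4) = (K/H). Setting this equal to 10/10 = 1 gives K = H.
Substituting into Q = 1458: 2·H^(3/4)·(H)^(3/4) = 1458.
Solving, H = 81 and K = 81.

H* = 81, K* = 81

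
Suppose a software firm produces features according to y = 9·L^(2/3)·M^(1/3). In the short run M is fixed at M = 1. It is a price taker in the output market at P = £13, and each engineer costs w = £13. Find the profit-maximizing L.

L* = 216

With M = 1, MP_L = (2/3)·9·L^(-1/3)·1^(1/3) = 6·L^(-1/3).
Profit maximization for a price taker requires P·MP_L = w: 13·6·L^(-1/3) = 13.
So L^(-1/3) = 1/6, which gives L = 216.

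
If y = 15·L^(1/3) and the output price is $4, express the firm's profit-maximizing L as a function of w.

MP_L = (1/3)·15·L^(-2/3) = 5·L^(-2/3).
Setting P·MP_L = w: 20·L^(-2/3) = w.
Solving for L: L^(-2/3) = w/20, so L = (20/w)^(3/2).

L(w) = (20/w)^(3/2)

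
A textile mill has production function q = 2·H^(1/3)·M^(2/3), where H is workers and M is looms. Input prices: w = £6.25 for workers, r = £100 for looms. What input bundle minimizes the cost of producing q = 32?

H* = 64, M* = 8

Cost minimization requires the marginal rate of technical substitution to equal the input-price ratio: MP_H/MP_M = w/r.
Here MP_H/MP_M = (1/3)·(M/H)/(2/3) = 0.5·(M/H). Setting this equal to 6.25/100 = 0.0625 gives M = 0.125H.
Substituting into q = 32: 2·H^(1/3)·(0.125H)^(2/3) = 32.
Solving, H = 64 and M = 8.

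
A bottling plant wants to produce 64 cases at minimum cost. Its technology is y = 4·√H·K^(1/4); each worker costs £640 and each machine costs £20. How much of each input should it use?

Cost minimization requires the marginal rate of technical substitution to equal the input-price ratio: MP_H/MP_K = w/r.
Here MP_H/MP_K = (1/2)·(K/H)/(1/4) = 2·(K/H). Setting this equal to 640/20 = 32 gives K = 16H.
Substituting into y = 64: 4·H^(1/2)·(16H)^(1/4) = 64.
Solving, H = 16 and K = 256.

H* = 16, K* = 256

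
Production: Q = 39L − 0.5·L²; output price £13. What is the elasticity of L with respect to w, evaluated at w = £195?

From P·MP_L = w with MP_L = 39 − L, labor demand is L(w) = 39 − w/13.
dL/dw = −1/(13) = -1/13.
At w = 195, L = 24, so ε = (dL/dw)·(w/L) = (-1/13)·(195/24) = -0.625.

ε = -0.625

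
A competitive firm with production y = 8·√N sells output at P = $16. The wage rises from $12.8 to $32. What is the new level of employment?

N* = 4

From P·MP_N = w with MP_N = 4·N^(-1/2), the labor demand is N(w) = (64/w)^(2).
At w = 12.8: N = 25. At w = 32: N = 4.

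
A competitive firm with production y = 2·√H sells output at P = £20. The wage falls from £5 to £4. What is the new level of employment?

H* = 25

From P·MP_H = w with MP_H = H^(-1/2), the labor demand is H(w) = (20/w)^(2).
At w = 5: H = 16. At w = 4: H = 25.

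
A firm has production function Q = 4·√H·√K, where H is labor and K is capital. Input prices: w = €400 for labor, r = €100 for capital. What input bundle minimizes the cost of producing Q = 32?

H* = 4, K* = 16

Cost minimization requires the marginal rate of technical substitution to equal the input-price ratio: MP_H/MP_K = w/r.
Here MP_H/MP_K = (1/2)·(K/H)/(1/2) = (K/H). Setting this equal to 400/100 = 4 gives K = 4H.
Substituting into Q = 32: 4·H^(1/2)·(4H)^(1/2) = 32.
Solving, H = 4 and K = 16.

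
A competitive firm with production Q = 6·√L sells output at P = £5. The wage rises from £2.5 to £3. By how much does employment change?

From P·MP_L = w with MP_L = 3·L^(-1/2), the labor demand is L(w) = (15/w)^(2).
At w = 2.5: L = 36. At w = 3: L = 25.
ΔL = 25 − 36 = -11.

ΔL = -11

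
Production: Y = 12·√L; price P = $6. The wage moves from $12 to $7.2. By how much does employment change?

ΔL = 16

From P·MP_L = w with MP_L = 6·L^(-1/2), the labor demand is L(w) = (36/w)^(2).
At w = 12: L = 9. At w = 7.2: L = 25.
ΔL = 25 − 9 = 16.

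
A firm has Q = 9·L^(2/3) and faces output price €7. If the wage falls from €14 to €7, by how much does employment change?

ΔL = 189

From P·MP_L = w with MP_L = 6·L^(-1/3), the labor demand is L(w) = (42/w)^(3).
At w = 14: L = 27. At w = 7: L = 216.
ΔL = 216 − 27 = 189.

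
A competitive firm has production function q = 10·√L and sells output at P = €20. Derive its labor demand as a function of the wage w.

MP_L = (1/2)·10·L^(-1/2) = 5·L^(-1/2).
Setting P·MP_L = w: 100·L^(-1/2) = w.
Solving for L: L^(-1/2) = w/100, so L = (100/w)^(2).

L(w) = 10000/w²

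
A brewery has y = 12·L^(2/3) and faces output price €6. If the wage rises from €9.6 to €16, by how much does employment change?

From P·MP_L = w with MP_L = 8·L^(-1/3), the labor demand is L(w) = (48/w)^(3).
At w = 9.6: L = 125. At w = 16: L = 27.
ΔL = 27 − 125 = -98.

ΔL = -98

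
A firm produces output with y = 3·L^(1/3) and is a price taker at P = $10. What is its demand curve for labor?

L(w) = (10/w)^(3/2)

MP_L = (1/3)·3·L^(-2/3) = L^(-2/3).
Setting P·MP_L = w: 10·L^(-2/3) = w.
Solving for L: L^(-2/3) = w/10, so L = (10/w)^(3/2).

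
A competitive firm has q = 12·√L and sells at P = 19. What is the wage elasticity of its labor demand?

ε = -2

MP_L = (1/2)·12·L^(-1/2), so P·MP_L = w gives 114·L^(-1/2) = w.
Solving, L(w) = (114/w)^(2). This is a constant-elasticity form: L ∝ w^(−2), so ε = −2.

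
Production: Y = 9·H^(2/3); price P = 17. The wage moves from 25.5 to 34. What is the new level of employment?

H* = 27

From P·MP_H = w with MP_H = 6·H^(-1/3), the labor demand is H(w) = (102/w)^(3).
At w = 25.5: H = 64. At w = 34: H = 27.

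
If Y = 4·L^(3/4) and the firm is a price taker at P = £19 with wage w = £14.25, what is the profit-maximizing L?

MP_L = (3/4)·4·L^(-1/4) = 3·L^(-1/4).
Profit maximization for a price taker requires P·MP_L = w: 19·3·L^(-1/4) = 14.25.
So L^(-1/4) = 0.25, which gives L = 256.

L* = 256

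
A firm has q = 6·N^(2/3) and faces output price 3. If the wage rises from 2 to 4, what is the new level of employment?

From P·MP_N = w with MP_N = 4·N^(-1/3), the labor demand is N(w) = (12/w)^(3).
At w = 2: N = 216. At w = 4: N = 27.

N* = 27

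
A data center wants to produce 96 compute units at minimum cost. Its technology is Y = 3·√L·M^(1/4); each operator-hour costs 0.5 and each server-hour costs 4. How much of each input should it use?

Cost minimization requires the marginal rate of technical substitution to equal the input-price ratio: MP_L/MP_M = w/r.
Here MP_L/MP_M = (1/2)·(M/L)/(1/4) = 2·(M/L). Setting this equal to 0.5/4 = 0.125 gives M = 0.0625L.
Substituting into Y = 96: 3·L^(1/2)·(0.0625L)^(1/4) = 96.
Solving, L = 256 and M = 16.

L* = 256, M* = 16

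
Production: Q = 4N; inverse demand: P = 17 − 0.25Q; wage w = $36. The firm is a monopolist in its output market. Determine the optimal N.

N* = 4

Marginal revenue from the inverse demand is MR = 17 − 0.5Q.
The marginal product is MP_N = 4.
A monopolist hires until marginal revenue product equals the wage: MR·MP_N = w.
(17 − 2N)·4 = 36, so N = 4.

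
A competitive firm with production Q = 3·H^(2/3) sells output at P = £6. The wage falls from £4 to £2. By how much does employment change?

ΔH = 189

From P·MP_H = w with MP_H = 2·H^(-1/3), the labor demand is H(w) = (12/w)^(3).
At w = 4: H = 27. At w = 2: H = 216.
ΔH = 216 − 27 = 189.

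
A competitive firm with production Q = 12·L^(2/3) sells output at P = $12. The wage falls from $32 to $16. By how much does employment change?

From P·MP_L = w with MP_L = 8·L^(-1/3), the labor demand is L(w) = (96/w)^(3).
At w = 32: L = 27. At w = 16: L = 216.
ΔL = 216 − 27 = 189.

ΔL = 189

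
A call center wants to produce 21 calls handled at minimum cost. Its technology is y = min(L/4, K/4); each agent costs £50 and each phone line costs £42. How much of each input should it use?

With a fixed-proportions technology, the cost-minimizing bundle uses no slack in either input: L/4 = K/4 = y.
So L = 4·21 = 84 and K = 4·21 = 84.

L* = 84, K* = 84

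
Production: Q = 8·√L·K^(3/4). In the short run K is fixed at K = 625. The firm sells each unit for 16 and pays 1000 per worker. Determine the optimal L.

L* = 64

With K = 625, MP_L = (1/2)·8·L^(-1/2)·625^(3/4) = 500·L^(-1/2).
Profit maximization for a price taker requires P·MP_L = w: 16·500·L^(-1/2) = 1000.
So L^(-1/2) = 0.125, which gives L = 64.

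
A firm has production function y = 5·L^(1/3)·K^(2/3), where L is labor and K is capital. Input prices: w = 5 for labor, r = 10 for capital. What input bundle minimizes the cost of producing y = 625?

Cost minimization requires the marginal rate of technical substitution to equal the input-price ratio: MP_L/MP_K = w/r.
Here MP_L/MP_K = (1/3)·(K/L)/(2/3) = 0.5·(K/L). Setting this equal to 5/10 = 0.5 gives K = L.
Substituting into y = 625: 5·L^(1/3)·(L)^(2/3) = 625.
Solving, L = 125 and K = 125.

L* = 125, K* = 125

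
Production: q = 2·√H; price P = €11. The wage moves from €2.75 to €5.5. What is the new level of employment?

From P·MP_H = w with MP_H = H^(-1/2), the labor demand is H(w) = (11/w)^(2).
At w = 2.75: H = 16. At w = 5.5: H = 4.

H* = 4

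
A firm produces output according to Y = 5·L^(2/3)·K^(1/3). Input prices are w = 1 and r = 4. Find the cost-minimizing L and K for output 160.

L* = 64, K* = 8

Cost minimization requires the marginal rate of technical substitution to equal the input-price ratio: MP_L/MP_K = w/r.
Here MP_L/MP_K = (2/3)·(K/L)/(1/3) = 2·(K/L). Setting this equal to 1/4 = 0.25 gives K = 0.125L.
Substituting into Y = 160: 5·L^(2/3)·(0.125L)^(1/3) = 160.
Solving, L = 64 and K = 8.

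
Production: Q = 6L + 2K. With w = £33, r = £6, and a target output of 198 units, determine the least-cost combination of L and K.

L* = 0, K* = 99

The inputs are perfect substitutes, so the firm uses whichever has the lower cost per unit of output.
Cost per unit of output via L is w/6 = 5.5; via K it is r/2 = 3. K is cheaper.
Producing Q = 198 with K alone: L = 0, K = 99.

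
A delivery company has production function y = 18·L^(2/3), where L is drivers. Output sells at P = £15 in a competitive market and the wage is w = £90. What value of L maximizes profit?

MP_L = (2/3)·18·L^(-1/3) = 12·L^(-1/3).
Profit maximization for a price taker requires P·MP_L = w: 15·12·L^(-1/3) = 90.
So L^(-1/3) = 0.5, which gives L = 8.

L* = 8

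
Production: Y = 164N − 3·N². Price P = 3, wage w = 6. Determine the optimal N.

The marginal product of N is MP_N = 164 − 6N.
A price-taking firm hires until the value of the marginal product equals the wage: P·MP_N = w, so 3·(164 − 6N) = 6.
Then 164 − 6N = 2, giving N = 27.

N* = 27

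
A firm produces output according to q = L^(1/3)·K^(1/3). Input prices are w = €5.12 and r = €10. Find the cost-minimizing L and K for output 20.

L* = 125, K* = 64

Cost minimization requires the marginal rate of technical substitution to equal the input-price ratio: MP_L/MP_K = w/r.
Here MP_L/MP_K = (1/3)·(K/L)/(1/3) = (K/L). Setting this equal to 5.12/10 = 0.512 gives K = 0.512L.
Substituting into q = 20: L^(1/3)·(0.512L)^(1/3) = 20.
Solving, L = 125 and K = 64.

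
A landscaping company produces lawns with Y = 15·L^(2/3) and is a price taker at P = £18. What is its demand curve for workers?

MP_L = (2/3)·15·L^(-1/3) = 10·L^(-1/3).
Setting P·MP_L = w: 180·L^(-1/3) = w.
Solving for L: L^(-1/3) = w/180, so L = (180/w)^(3).

L(w) = 5832000/w³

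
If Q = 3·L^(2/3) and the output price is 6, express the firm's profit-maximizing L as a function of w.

L(w) = 1728/w³

MP_L = (2/3)·3·L^(-1/3) = 2·L^(-1/3).
Setting P·MP_L = w: 12·L^(-1/3) = w.
Solving for L: L^(-1/3) = w/12, so L = (12/w)^(3).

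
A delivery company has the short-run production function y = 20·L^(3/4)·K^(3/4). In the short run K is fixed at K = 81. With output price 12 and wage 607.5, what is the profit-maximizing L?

With K = 81, MP_L = (3/4)·20·L^(-1/4)·81^(3/4) = 405·L^(-1/4).
Profit maximization for a price taker requires P·MP_L = w: 12·405·L^(-1/4) = 607.5.
So L^(-1/4) = 0.125, which gives L = 4096.

L* = 4096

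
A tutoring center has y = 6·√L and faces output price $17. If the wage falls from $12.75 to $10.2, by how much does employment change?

From P·MP_L = w with MP_L = 3·L^(-1/2), the labor demand is L(w) = (51/w)^(2).
At w = 12.75: L = 16. At w = 10.2: L = 25.
ΔL = 25 − 16 = 9.

ΔL = 9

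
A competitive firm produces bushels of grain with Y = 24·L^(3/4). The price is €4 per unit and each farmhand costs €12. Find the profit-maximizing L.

MP_L = (3/4)·24·L^(-1/4) = 18·L^(-1/4).
Profit maximization for a price taker requires P·MP_L = w: 4·18·L^(-1/4) = 12.
So L^(-1/4) = 1/6, which gives L = 1296.

L* = 1296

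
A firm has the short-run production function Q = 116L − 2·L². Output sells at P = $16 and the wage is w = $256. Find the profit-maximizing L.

The marginal product of L is MP_L = 116 − 4L.
A price-taking firm hires until the value of the marginal product equals the wage: P·MP_L = w, so 16·(116 − 4L) = 256.
Then 116 − 4L = 16, giving L = 25.

L* = 25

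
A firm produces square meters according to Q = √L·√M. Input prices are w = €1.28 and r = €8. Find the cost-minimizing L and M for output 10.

L* = 25, M* = 4

Cost minimization requires the marginal rate of technical substitution to equal the input-price ratio: MP_L/MP_M = w/r.
Here MP_L/MP_M = (1/2)·(M/L)/(1/2) = (M/L). Setting this equal to 1.28/8 = 0.16 gives M = 0.16L.
Substituting into Q = 10: L^(1/2)·(0.16L)^(1/2) = 10.
Solving, L = 25 and M = 4.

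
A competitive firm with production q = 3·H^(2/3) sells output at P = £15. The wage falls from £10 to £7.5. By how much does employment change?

From P·MP_H = w with MP_H = 2·H^(-1/3), the labor demand is H(w) = (30/w)^(3).
At w = 10: H = 27. At w = 7.5: H = 64.
ΔH = 64 − 27 = 37.

ΔH = 37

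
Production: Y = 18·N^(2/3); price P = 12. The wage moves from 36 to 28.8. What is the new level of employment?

N* = 125

From P·MP_N = w with MP_N = 12·N^(-1/3), the labor demand is N(w) = (144/w)^(3).
At w = 36: N = 64. At w = 28.8: N = 125.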